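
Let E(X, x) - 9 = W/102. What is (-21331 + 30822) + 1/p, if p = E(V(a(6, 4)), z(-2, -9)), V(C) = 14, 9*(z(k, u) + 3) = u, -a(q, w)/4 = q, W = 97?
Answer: 9633467/1015 ≈ 9491.1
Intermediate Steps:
a(q, w) = -4*q
z(k, u) = -3 + u/9
E(X, x) = 1015/102 (E(X, x) = 9 + 97/102 = 1015/102)
p = 1015/102 ≈ 9.9510
(-21331 + 30822) + 1/p = (-21331 + 30822) + 1/(1015/102) = 9491 + 102/1015 = 9633467/1015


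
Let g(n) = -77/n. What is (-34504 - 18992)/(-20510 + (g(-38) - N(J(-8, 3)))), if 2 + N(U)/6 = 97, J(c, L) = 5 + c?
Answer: 2032848/800963 ≈ 2.5380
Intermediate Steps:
N(U) = 570 (N(U) = -12 + 6*97 = -12 + 582 = 570)
(-34504 - 18992)/(-20510 + (g(-38) - N(J(-8, 3)))) = (-34504 - 18992)/(-20510 + (-77/(-38) - 1*570)) = -53496/(-20510 + (-77*(-1/38) - 570)) = -53496/(-20510 + (77/38 - 570)) = -53496/(-20510 - 21583/38) = -53496/(-800963/38) = -53496*(-38/800963) = 2032848/800963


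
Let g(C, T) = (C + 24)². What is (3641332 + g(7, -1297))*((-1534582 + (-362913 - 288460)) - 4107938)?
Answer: -22924202416649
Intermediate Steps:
g(C, T) = (24 + C)²
(3641332 + g(7, -1297))*((-1534582 + (-362913 - 288460)) - 4107938) = (3641332 + (24 + 7)²)*((-1534582 + (-362913 - 288460)) - 4107938) = (3641332 + 31²)*((-1534582 - 651373) - 4107938) = (3641332 + 961)*(-2185955 - 4107938) = 3642293*(-6293893) = -22924202416649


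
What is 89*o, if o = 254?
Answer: 22606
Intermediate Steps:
89*o = 89*254 = 22606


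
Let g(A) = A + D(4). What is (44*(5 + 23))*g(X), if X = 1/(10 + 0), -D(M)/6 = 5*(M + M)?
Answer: -1477784/5 ≈ -2.9556e+5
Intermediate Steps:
D(M) = -60*M (D(M) = -30*(M + M) = -30*2*M = -60*M)
X = ⅒ (X = 1/10 = ⅒ ≈ 0.10000)
g(A) = -240 + A (g(A) = A - 60*4 = A - 240 = -240 + A)
(44*(5 + 23))*g(X) = (44*(5 + 23))*(-240 + ⅒) = (44*28)*(-2399/10) = 1232*(-2399/10) = -1477784/5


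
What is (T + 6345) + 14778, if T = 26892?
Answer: 48015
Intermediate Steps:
(T + 6345) + 14778 = (26892 + 6345) + 14778 = 33237 + 14778 = 48015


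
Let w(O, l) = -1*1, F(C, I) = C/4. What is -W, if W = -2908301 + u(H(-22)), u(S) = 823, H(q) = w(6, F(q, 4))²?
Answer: 2907478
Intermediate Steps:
F(C, I) = C/4 (F(C, I) = C*(¼) = C/4)
w(O, l) = -1
H(q) = 1 (H(q) = (-1)² = 1)
W = -2907478 (W = -2908301 + 823 = -2907478)
-W = -1*(-2907478) = 2907478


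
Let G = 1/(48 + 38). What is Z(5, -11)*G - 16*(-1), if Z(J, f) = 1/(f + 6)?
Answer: 6879/430 ≈ 15.998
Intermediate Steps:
Z(J, f) = 1/(6 + f)
G = 1/86 ≈ 0.011628
Z(5, -11)*G - 16*(-1) = (1/86)/(6 - 11) - 16*(-1) = (1/86)/(-5) + 16 = -1/5*1/86 + 16 = -1/430 + 16 = 6879/430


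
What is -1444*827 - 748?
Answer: -1194936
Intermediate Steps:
-1444*827 - 748 = -1194188 - 748 = -1194936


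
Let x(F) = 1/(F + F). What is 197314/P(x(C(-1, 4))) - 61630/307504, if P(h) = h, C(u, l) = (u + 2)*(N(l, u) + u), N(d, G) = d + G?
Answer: 121349657697/153752 ≈ 7.8926e+5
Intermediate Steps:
N(d, G) = G + d
C(u, l) = (2 + u)*(l + 2*u) (C(u, l) = (u + 2)*((u + l) + u) = (2 + u)*((l + u) + u) = (2 + u)*(l + 2*u))
x(F) = 1/(2*F)
197314/P(x(C(-1, 4))) - 61630/307504 = 197314/((1/(2*((-1)² + 2*4 + 4*(-1) - (4 - 1))))) - 61630/307504 = 197314/((1/(2*(1 + 8 - 4 - 1*3)))) - 61630*1/307504 = 197314/((1/(2*(1 + 8 - 4 - 3)))) - 30815/153752 = 197314/(((½)/2)) - 30815/153752 = 197314/(((½)*(½))) - 30815/153752 = 197314/(¼) - 30815/153752 = 197314*4 - 30815/153752 = 789256 - 30815/153752 = 121349657697/153752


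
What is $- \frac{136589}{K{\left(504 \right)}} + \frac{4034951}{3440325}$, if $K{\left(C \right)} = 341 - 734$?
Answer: $\frac{52388476352}{150227525} \approx 348.73$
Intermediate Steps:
$K{\left(C \right)} = -393$
$- \frac{136589}{K{\left(504 \right)}} + \frac{4034951}{3440325} = - \frac{136589}{-393} + \frac{4034951}{3440325} = \left(-136589\right) \left(- \frac{1}{393}\right) + 4034951 \cdot \frac{1}{3440325} = \frac{136589}{393} + \frac{4034951}{3440325} = \frac{52388476352}{150227525}$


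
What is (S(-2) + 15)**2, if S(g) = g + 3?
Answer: 256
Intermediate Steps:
S(g) = 3 + g
(S(-2) + 15)**2 = ((3 - 2) + 15)**2 = (1 + 15)**2 = 16**2 = 256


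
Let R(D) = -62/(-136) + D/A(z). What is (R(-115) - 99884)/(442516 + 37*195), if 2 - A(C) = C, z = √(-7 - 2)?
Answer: -88312693/397562204 - 345*I/5846503 ≈ -0.22214 - 5.901e-5*I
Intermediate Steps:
z = 3*I (z = √(-9) = 3*I ≈ 3.0*I)
A(C) = 2 - C
R(D) = 31/68 + D*(2 + 3*I)/13 (R(D) = -62/(-136) + D/(2 - 3*I) = -62*(-1/136) + D/(2 - 3*I) = 31/68 + D*((2 + 3*I)/13) = 31/68 + D*(2 + 3*I)/13)
(R(-115) - 99884)/(442516 + 37*195) = ((31/68 + (1/13)*(-115)*(2 + 3*I)) - 99884)/(442516 + 37*195) = ((31/68 + (-230/13 - 345*I/13)) - 99884)/(442516 + 7215) = ((-15237/884 - 345*I/13) - 99884)/449731 = (-88312693/884 - 345*I/13)*(1/449731) = -88312693/397562204 - 345*I/5846503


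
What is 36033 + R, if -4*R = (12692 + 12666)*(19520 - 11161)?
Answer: -105911695/2 ≈ -5.2956e+7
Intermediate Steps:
R = -105983761/2 (R = -(12692 + 12666)*(19520 - 11161)/4 = -12679*8359/2 = -¼*211967522 = -105983761/2 ≈ -5.2992e+7)
36033 + R = 36033 - 105983761/2 = -105911695/2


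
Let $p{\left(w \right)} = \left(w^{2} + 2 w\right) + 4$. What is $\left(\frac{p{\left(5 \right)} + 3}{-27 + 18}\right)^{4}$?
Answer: $\frac{38416}{81} \approx 474.27$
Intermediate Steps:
$p{\left(w \right)} = 4 + w^{2} + 2 w$
$\left(\frac{p{\left(5 \right)} + 3}{-27 + 18}\right)^{4} = \left(\frac{\left(4 + 5^{2} + 2 \cdot 5\right) + 3}{-27 + 18}\right)^{4} = \left(\frac{\left(4 + 25 + 10\right) + 3}{-9}\right)^{4} = \left(\left(39 + 3\right) \left(- \frac{1}{9}\right)\right)^{4} = \left(42 \left(- \frac{1}{9}\right)\right)^{4} = \left(- \frac{14}{3}\right)^{4} = \frac{38416}{81}$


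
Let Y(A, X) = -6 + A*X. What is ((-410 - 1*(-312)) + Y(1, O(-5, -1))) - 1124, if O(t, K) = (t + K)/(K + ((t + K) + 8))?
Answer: -1234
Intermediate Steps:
O(t, K) = (K + t)/(8 + t + 2*K) (O(t, K) = (K + t)/(K + ((K + t) + 8)) = (K + t)/(K + (8 + K + t)) = (K + t)/(8 + t + 2*K))
((-410 - 1*(-312)) + Y(1, O(-5, -1))) - 1124 = ((-410 - 1*(-312)) + (-6 + 1*((-1 - 5)/(8 - 5 + 2*(-1))))) - 1124 = ((-410 + 312) + (-6 + 1*(-6/(8 - 5 - 2)))) - 1124 = (-98 + (-6 + 1*(-6/1))) - 1124 = (-98 + (-6 + 1*(1*(-6)))) - 1124 = (-98 + (-6 + 1*(-6))) - 1124 = (-98 + (-6 - 6)) - 1124 = (-98 - 12) - 1124 = -110 - 1124 = -1234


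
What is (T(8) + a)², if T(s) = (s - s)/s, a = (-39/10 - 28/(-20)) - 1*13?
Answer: 961/4 ≈ 240.25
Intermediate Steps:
a = -31/2 (a = (-39*⅒ - 28*(-1/20)) - 13 = (-39/10 + 7/5) - 13 = -5/2 - 13 = -31/2 ≈ -15.500)
T(s) = 0 (T(s) = 0/s = 0)
(T(8) + a)² = (0 - 31/2)² = (-31/2)² = 961/4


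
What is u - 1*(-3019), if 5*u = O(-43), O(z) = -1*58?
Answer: 15037/5 ≈ 3007.4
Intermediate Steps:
O(z) = -58
u = -58/5 (u = (⅕)*(-58) = -58/5 ≈ -11.600)
u - 1*(-3019) = -58/5 - 1*(-3019) = -58/5 + 3019 = 15037/5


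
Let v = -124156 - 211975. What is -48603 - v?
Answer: 287528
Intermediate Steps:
v = -336131
-48603 - v = -48603 - 1*(-336131) = -48603 + 336131 = 287528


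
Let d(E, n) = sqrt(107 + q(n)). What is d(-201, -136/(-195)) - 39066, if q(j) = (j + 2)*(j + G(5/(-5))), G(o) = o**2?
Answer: -39066 + sqrt(4242781)/195 ≈ -39055.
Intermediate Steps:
q(j) = (1 + j)*(2 + j) (q(j) = (j + 2)*(j + (5/(-5))**2) = (2 + j)*(j + (5*(-1/5))**2) = (2 + j)*(j + (-1)**2) = (2 + j)*(j + 1) = (2 + j)*(1 + j) = (1 + j)*(2 + j))
d(E, n) = sqrt(109 + n**2 + 3*n) (d(E, n) = sqrt(107 + (2 + n**2 + 3*n)) = sqrt(109 + n**2 + 3*n))
d(-201, -136/(-195)) - 39066 = sqrt(109 + (-136/(-195))**2 + 3*(-136/(-195))) - 39066 = sqrt(109 + (-136*(-1/195))**2 + 3*(-136*(-1/195))) - 39066 = sqrt(109 + (136/195)**2 + 3*(136/195)) - 39066 = sqrt(109 + 18496/38025 + 136/65) - 39066 = sqrt(4242781/38025) - 39066 = sqrt(4242781)/195 - 39066 = -39066 + sqrt(4242781)/195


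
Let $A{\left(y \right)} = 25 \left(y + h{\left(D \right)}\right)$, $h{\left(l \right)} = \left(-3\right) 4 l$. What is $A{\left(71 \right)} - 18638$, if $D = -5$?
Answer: $-15363$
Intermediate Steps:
$h{\left(l \right)} = - 12 l$
$A{\left(y \right)} = 1500 + 25 y$ ($A{\left(y \right)} = 25 \left(y - -60\right) = 25 \left(y + 60\right) = 25 \left(60 + y\right) = 1500 + 25 y$)
$A{\left(71 \right)} - 18638 = \left(1500 + 25 \cdot 71\right) - 18638 = \left(1500 + 1775\right) - 18638 = 3275 - 18638 = -15363$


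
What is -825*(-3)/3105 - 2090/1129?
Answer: -82115/77901 ≈ -1.0541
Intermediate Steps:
-825*(-3)/3105 - 2090/1129 = 2475*(1/3105) - 2090*1/1129 = 55/69 - 2090/1129 = -82115/77901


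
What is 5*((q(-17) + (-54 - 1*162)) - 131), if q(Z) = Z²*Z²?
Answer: 415870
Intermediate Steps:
q(Z) = Z⁴
5*((q(-17) + (-54 - 1*162)) - 131) = 5*(((-17)⁴ + (-54 - 1*162)) - 131) = 5*((83521 + (-54 - 162)) - 131) = 5*((83521 - 216) - 131) = 5*(83305 - 131) = 5*83174 = 415870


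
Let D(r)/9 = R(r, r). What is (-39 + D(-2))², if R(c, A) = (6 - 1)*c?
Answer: 16641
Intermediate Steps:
R(c, A) = 5*c
D(r) = 45*r (D(r) = 9*(5*r) = 45*r)
(-39 + D(-2))² = (-39 + 45*(-2))² = (-39 - 90)² = (-129)² = 16641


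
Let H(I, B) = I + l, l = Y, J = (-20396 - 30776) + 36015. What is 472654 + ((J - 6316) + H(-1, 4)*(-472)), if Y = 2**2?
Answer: 449765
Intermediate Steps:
Y = 4
J = -15157 (J = -51172 + 36015 = -15157)
l = 4
H(I, B) = 4 + I (H(I, B) = I + 4 = 4 + I)
472654 + ((J - 6316) + H(-1, 4)*(-472)) = 472654 + ((-15157 - 6316) + (4 - 1)*(-472)) = 472654 + (-21473 + 3*(-472)) = 472654 + (-21473 - 1416) = 472654 - 22889 = 449765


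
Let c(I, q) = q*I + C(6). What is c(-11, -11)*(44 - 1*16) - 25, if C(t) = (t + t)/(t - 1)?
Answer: 17151/5 ≈ 3430.2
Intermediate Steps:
C(t) = 2*t/(-1 + t) (C(t) = (2*t)/(-1 + t) = 2*t/(-1 + t))
c(I, q) = 12/5 + I*q (c(I, q) = q*I + 2*6/(-1 + 6) = I*q + 2*6/5 = I*q + 2*6*(1/5) = I*q + 12/5 = 12/5 + I*q)
c(-11, -11)*(44 - 1*16) - 25 = (12/5 - 11*(-11))*(44 - 1*16) - 25 = (12/5 + 121)*(44 - 16) - 25 = (617/5)*28 - 25 = 17276/5 - 25 = 17151/5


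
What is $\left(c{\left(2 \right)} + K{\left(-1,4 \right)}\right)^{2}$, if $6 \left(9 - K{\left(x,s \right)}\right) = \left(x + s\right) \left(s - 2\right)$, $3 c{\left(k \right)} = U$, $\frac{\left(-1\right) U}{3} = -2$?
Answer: $100$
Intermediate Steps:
$U = 6$ ($U = \left(-3\right) \left(-2\right) = 6$)
$c{\left(k \right)} = 2$ ($c{\left(k \right)} = \frac{1}{3} \cdot 6 = 2$)
$K{\left(x,s \right)} = 9 - \frac{\left(-2 + s\right) \left(s + x\right)}{6}$ ($K{\left(x,s \right)} = 9 - \frac{\left(x + s\right) \left(s - 2\right)}{6} = 9 - \frac{\left(s + x\right) \left(-2 + s\right)}{6} = 9 - \frac{\left(-2 + s\right) \left(s + x\right)}{6}$)
$\left(c{\left(2 \right)} + K{\left(-1,4 \right)}\right)^{2} = \left(2 + \left(9 - \frac{4^{2}}{6} + \frac{1}{3} \cdot 4 + \frac{1}{3} \left(-1\right) - \frac{2}{3} \left(-1\right)\right)\right)^{2} = \left(2 + \left(9 - \frac{8}{3} + \frac{4}{3} - \frac{1}{3} + \frac{2}{3}\right)\right)^{2} = \left(2 + 8\right)^{2} = 10^{2} = 100$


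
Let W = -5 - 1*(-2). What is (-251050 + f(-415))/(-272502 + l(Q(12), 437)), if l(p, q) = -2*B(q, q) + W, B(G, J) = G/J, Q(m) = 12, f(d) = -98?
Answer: 251148/272507 ≈ 0.92162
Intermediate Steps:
W = -3 (W = -5 + 2 = -3)
l(p, q) = -5 (l(p, q) = -2*q/q - 3 = -2*1 - 3 = -2 - 3 = -5)
(-251050 + f(-415))/(-272502 + l(Q(12), 437)) = (-251050 - 98)/(-272502 - 5) = -251148/(-272507) = -251148*(-1/272507) = 251148/272507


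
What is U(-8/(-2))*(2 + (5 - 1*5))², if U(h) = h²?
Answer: 64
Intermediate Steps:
U(-8/(-2))*(2 + (5 - 1*5))² = (-8/(-2))²*(2 + (5 - 1*5))² = (-8*(-½))²*(2 + (5 - 5))² = 4²*(2 + 0)² = 16*2² = 16*4 = 64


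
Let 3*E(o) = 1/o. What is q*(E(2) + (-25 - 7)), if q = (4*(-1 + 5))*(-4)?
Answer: 6112/3 ≈ 2037.3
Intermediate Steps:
E(o) = 1/(3*o)
q = -64 (q = (4*4)*(-4) = 16*(-4) = -64)
q*(E(2) + (-25 - 7)) = -64*((⅓)/2 + (-25 - 7)) = -64*((⅓)*(½) - 32) = -64*(⅙ - 32) = -64*(-191/6) = 6112/3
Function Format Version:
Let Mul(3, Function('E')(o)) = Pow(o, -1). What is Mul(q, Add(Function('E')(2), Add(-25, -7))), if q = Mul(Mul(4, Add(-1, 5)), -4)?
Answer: Rational(6112, 3) ≈ 2037.3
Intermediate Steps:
Function('E')(o) = Mul(Rational(1, 3), Pow(o, -1))
q = -64 (q = Mul(Mul(4, 4), -4) = Mul(16, -4) = -64)
Mul(q, Add(Function('E')(2), Add(-25, -7))) = Mul(-64, Add(Mul(Rational(1, 3), Pow(2, -1)), Add(-25, -7))) = Mul(-64, Add(Mul(Rational(1, 3), Rational(1, 2)), -32)) = Mul(-64, Add(Rational(1, 6), -32)) = Mul(-64, Rational(-191, 6)) = Rational(6112, 3)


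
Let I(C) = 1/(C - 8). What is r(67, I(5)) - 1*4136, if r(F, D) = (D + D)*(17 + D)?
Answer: -37324/9 ≈ -4147.1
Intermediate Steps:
I(C) = 1/(-8 + C)
r(F, D) = 2*D*(17 + D) (r(F, D) = (2*D)*(17 + D) = 2*D*(17 + D))
r(67, I(5)) - 1*4136 = 2*(17 + 1/(-8 + 5))/(-8 + 5) - 1*4136 = 2*(17 + 1/(-3))/(-3) - 4136 = 2*(-⅓)*(17 - ⅓) - 4136 = 2*(-⅓)*(50/3) - 4136 = -100/9 - 4136 = -37324/9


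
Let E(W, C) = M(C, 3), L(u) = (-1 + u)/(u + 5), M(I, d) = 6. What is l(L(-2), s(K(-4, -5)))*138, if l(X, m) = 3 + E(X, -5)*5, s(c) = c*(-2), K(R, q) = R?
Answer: 4554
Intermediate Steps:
s(c) = -2*c
L(u) = (-1 + u)/(5 + u)
E(W, C) = 6
l(X, m) = 33 (l(X, m) = 3 + 6*5 = 3 + 30 = 33)
l(L(-2), s(K(-4, -5)))*138 = 33*138 = 4554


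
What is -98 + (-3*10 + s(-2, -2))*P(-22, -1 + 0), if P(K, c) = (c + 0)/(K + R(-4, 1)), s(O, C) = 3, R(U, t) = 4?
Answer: -199/2 ≈ -99.500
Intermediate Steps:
P(K, c) = c/(4 + K) (P(K, c) = (c + 0)/(K + 4) = c/(4 + K))
-98 + (-3*10 + s(-2, -2))*P(-22, -1 + 0) = -98 + (-3*10 + 3)*((-1 + 0)/(4 - 22)) = -98 + (-30 + 3)*(-1/(-18)) = -98 - (-27)*(-1)/18 = -98 - 27*1/18 = -98 - 3/2 = -199/2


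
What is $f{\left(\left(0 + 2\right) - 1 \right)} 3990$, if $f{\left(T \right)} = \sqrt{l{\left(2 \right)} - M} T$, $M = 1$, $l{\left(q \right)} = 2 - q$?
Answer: $3990 i \approx 3990.0 i$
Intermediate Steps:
$f{\left(T \right)} = i T$ ($f{\left(T \right)} = \sqrt{\left(2 - 2\right) - 1} T = \sqrt{0 - 1} T = \sqrt{-1} T = i T$)
$f{\left(\left(0 + 2\right) - 1 \right)} 3990 = i \left(\left(0 + 2\right) - 1\right) 3990 = i \left(2 - 1\right) 3990 = i 1 \cdot 3990 = i 3990 = 3990 i$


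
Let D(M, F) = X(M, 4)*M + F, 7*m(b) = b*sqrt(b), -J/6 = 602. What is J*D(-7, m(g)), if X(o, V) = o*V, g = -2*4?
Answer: -707952 + 8256*I*sqrt(2) ≈ -7.0795e+5 + 11676.0*I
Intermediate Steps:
J = -3612 (J = -6*602 = -3612)
g = -8
X(o, V) = V*o
m(b) = b**(3/2)/7 (m(b) = (b*sqrt(b))/7 = b**(3/2)/7)
D(M, F) = F + 4*M**2 (D(M, F) = (4*M)*M + F = 4*M**2 + F = F + 4*M**2)
J*D(-7, m(g)) = -3612*((-8)**(3/2)/7 + 4*(-7)**2) = -3612*((-16*I*sqrt(2))/7 + 4*49) = -3612*(-16*I*sqrt(2)/7 + 196) = -3612*(196 - 16*I*sqrt(2)/7) = -707952 + 8256*I*sqrt(2)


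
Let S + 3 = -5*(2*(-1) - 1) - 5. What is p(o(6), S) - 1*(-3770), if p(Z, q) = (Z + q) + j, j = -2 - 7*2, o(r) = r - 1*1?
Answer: 3766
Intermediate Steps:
o(r) = -1 + r (o(r) = r - 1 = -1 + r)
S = 7 (S = -3 + (-5*(2*(-1) - 1) - 5) = -3 + (-5*(-2 - 1) - 5) = -3 + (-5*(-3) - 5) = -3 + (15 - 5) = -3 + 10 = 7)
j = -16 (j = -2 - 14 = -16)
p(Z, q) = -16 + Z + q (p(Z, q) = (Z + q) - 16 = -16 + Z + q)
p(o(6), S) - 1*(-3770) = (-16 + (-1 + 6) + 7) - 1*(-3770) = (-16 + 5 + 7) + 3770 = -4 + 3770 = 3766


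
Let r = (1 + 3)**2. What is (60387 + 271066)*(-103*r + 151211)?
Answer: 49573105039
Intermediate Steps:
r = 16 (r = 4**2 = 16)
(60387 + 271066)*(-103*r + 151211) = (60387 + 271066)*(-103*16 + 151211) = 331453*(-1648 + 151211) = 331453*149563 = 49573105039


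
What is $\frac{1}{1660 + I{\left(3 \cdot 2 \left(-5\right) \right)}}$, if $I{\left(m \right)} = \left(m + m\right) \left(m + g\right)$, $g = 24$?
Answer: $\frac{1}{2020} \approx 0.00049505$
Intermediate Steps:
$I{\left(m \right)} = 2 m \left(24 + m\right)$ ($I{\left(m \right)} = \left(m + m\right) \left(m + 24\right) = 2 m \left(24 + m\right)$)
$\frac{1}{1660 + I{\left(3 \cdot 2 \left(-5\right) \right)}} = \frac{1}{1660 + 2 \cdot 3 \cdot 2 \left(-5\right) \left(24 + 3 \cdot 2 \left(-5\right)\right)} = \frac{1}{1660 + 2 \cdot 6 \left(-5\right) \left(24 + 6 \left(-5\right)\right)} = \frac{1}{1660 + 2 \left(-30\right) \left(24 - 30\right)} = \frac{1}{1660 + 2 \left(-30\right) \left(-6\right)} = \frac{1}{1660 + 360} = \frac{1}{2020}$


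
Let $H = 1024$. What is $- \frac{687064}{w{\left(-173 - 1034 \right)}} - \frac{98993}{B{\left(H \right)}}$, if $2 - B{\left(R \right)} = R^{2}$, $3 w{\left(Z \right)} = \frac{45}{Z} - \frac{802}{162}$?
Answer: $\frac{52826267959812493}{127834802062} \approx 4.1324 \cdot 10^{5}$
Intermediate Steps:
$w{\left(Z \right)} = - \frac{401}{243} + \frac{15}{Z}$ ($w{\left(Z \right)} = \frac{\frac{45}{Z} - \frac{802}{162}}{3} = \frac{\frac{45}{Z} - \frac{401}{81}}{3} = \frac{- \frac{401}{81} + \frac{45}{Z}}{3} = - \frac{401}{243} + \frac{15}{Z}$)
$B{\left(R \right)} = 2 - R^{2}$
$- \frac{687064}{w{\left(-173 - 1034 \right)}} - \frac{98993}{B{\left(H \right)}} = - \frac{687064}{- \frac{401}{243} + \frac{15}{-173 - 1034}} - \frac{98993}{2 - 1024^{2}} = - \frac{687064}{- \frac{401}{243} + \frac{15}{-173 - 1034}} - \frac{98993}{2 - 1048576} = - \frac{687064}{- \frac{401}{243} + \frac{15}{-1207}} - \frac{98993}{2 - 1048576} = - \frac{687064}{- \frac{401}{243} + 15 \left(- \frac{1}{1207}\right)} - \frac{98993}{-1048574} = - \frac{687064}{- \frac{401}{243} - \frac{15}{1207}} - - \frac{98993}{1048574} = - \frac{687064}{- \frac{487652}{293301}} + \frac{98993}{1048574} = \left(-687064\right) \left(- \frac{293301}{487652}\right) + \frac{98993}{1048574} = \frac{50379139566}{121913} + \frac{98993}{1048574} = \frac{52826267959812493}{127834802062}$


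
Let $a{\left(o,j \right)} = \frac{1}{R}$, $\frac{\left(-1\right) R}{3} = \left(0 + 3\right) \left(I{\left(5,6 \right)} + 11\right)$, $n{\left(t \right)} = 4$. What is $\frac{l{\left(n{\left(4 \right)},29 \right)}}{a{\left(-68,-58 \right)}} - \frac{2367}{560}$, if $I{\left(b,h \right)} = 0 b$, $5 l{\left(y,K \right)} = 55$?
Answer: $- \frac{612207}{560} \approx -1093.2$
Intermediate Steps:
$l{\left(y,K \right)} = 11$ ($l{\left(y,K \right)} = \frac{1}{5} \cdot 55 = 11$)
$I{\left(b,h \right)} = 0$
$R = -99$ ($R = - 3 \left(0 + 3\right) \left(0 + 11\right) = - 3 \cdot 3 \cdot 11 = \left(-3\right) 33 = -99$)
$a{\left(o,j \right)} = - \frac{1}{99}$ ($a{\left(o,j \right)} = \frac{1}{-99} = - \frac{1}{99}$)
$\frac{l{\left(n{\left(4 \right)},29 \right)}}{a{\left(-68,-58 \right)}} - \frac{2367}{560} = \frac{11}{- \frac{1}{99}} - \frac{2367}{560} = 11 \left(-99\right) - \frac{2367}{560} = -1089 - \frac{2367}{560} = - \frac{612207}{560}$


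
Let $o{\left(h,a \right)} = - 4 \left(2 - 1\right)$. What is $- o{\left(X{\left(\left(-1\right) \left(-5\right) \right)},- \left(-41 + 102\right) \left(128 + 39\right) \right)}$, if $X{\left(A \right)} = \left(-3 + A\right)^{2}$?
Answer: $4$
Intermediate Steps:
$o{\left(h,a \right)} = -4$ ($o{\left(h,a \right)} = \left(-4\right) 1 = -4$)
$- o{\left(X{\left(\left(-1\right) \left(-5\right) \right)},- \left(-41 + 102\right) \left(128 + 39\right) \right)} = \left(-1\right) \left(-4\right) = 4$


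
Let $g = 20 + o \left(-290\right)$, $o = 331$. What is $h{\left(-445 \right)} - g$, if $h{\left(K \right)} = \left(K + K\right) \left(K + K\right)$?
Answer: $888070$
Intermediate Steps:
$g = -95970$ ($g = 20 + 331 \left(-290\right) = 20 - 95990 = -95970$)
$h{\left(K \right)} = 4 K^{2}$ ($h{\left(K \right)} = 2 K 2 K = 4 K^{2}$)
$h{\left(-445 \right)} - g = 4 \left(-445\right)^{2} - -95970 = 4 \cdot 198025 + 95970 = 792100 + 95970 = 888070$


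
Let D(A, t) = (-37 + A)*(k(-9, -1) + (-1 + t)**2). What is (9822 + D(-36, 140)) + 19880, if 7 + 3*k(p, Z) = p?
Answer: -4141025/3 ≈ -1.3803e+6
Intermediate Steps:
k(p, Z) = -7/3 + p/3
D(A, t) = (-37 + A)*(-16/3 + (-1 + t)**2) (D(A, t) = (-37 + A)*((-7/3 + (1/3)*(-9)) + (-1 + t)**2) = (-37 + A)*((-7/3 - 3) + (-1 + t)**2) = (-37 + A)*(-16/3 + (-1 + t)**2))
(9822 + D(-36, 140)) + 19880 = (9822 + (592/3 - 37*(-1 + 140)**2 - 16/3*(-36) - 36*(-1 + 140)**2)) + 19880 = (9822 + (592/3 - 37*139**2 + 192 - 36*139**2)) + 19880 = (9822 + (592/3 - 37*19321 + 192 - 36*19321)) + 19880 = (9822 + (592/3 - 714877 + 192 - 695556)) + 19880 = (9822 - 4230131/3) + 19880 = -4200665/3 + 19880 = -4141025/3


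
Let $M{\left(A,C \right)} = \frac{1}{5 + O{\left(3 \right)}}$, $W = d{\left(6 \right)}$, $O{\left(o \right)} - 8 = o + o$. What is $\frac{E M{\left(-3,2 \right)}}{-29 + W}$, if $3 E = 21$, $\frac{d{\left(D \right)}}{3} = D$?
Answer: $- \frac{7}{209} \approx -0.033493$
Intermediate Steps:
$O{\left(o \right)} = 8 + 2 o$ ($O{\left(o \right)} = 8 + \left(o + o\right) = 8 + 2 o$)
$d{\left(D \right)} = 3 D$
$W = 18$ ($W = 3 \cdot 6 = 18$)
$E = 7$ ($E = \frac{1}{3} \cdot 21 = 7$)
$M{\left(A,C \right)} = \frac{1}{19}$ ($M{\left(A,C \right)} = \frac{1}{5 + \left(8 + 2 \cdot 3\right)} = \frac{1}{5 + \left(8 + 6\right)} = \frac{1}{5 + 14} = \frac{1}{19}$)
$\frac{E M{\left(-3,2 \right)}}{-29 + W} = \frac{7 \cdot \frac{1}{19}}{-29 + 18} = \frac{7}{19 \left(-11\right)} = \frac{7}{19} \left(- \frac{1}{11}\right) = - \frac{7}{209}$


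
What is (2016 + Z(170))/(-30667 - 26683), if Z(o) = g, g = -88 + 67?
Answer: -399/11470 ≈ -0.034786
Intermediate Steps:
g = -21
Z(o) = -21
(2016 + Z(170))/(-30667 - 26683) = (2016 - 21)/(-30667 - 26683) = 1995/(-57350) = 1995*(-1/57350) = -399/11470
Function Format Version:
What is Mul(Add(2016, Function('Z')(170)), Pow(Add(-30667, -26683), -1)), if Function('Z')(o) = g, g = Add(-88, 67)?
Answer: Rational(-399, 11470) ≈ -0.034786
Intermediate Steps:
g = -21
Function('Z')(o) = -21
Mul(Add(2016, Function('Z')(170)), Pow(Add(-30667, -26683), -1)) = Mul(Add(2016, -21), Pow(Add(-30667, -26683), -1)) = Mul(1995, Pow(-57350, -1)) = Mul(1995, Rational(-1, 57350)) = Rational(-399, 11470)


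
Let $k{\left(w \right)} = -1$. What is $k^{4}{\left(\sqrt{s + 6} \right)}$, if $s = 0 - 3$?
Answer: $1$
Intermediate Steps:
$s = -3$
$k^{4}{\left(\sqrt{s + 6} \right)} = \left(-1\right)^{4} = 1$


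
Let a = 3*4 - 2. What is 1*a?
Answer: 10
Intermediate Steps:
a = 10 (a = 12 - 2 = 10)
1*a = 1*10 = 10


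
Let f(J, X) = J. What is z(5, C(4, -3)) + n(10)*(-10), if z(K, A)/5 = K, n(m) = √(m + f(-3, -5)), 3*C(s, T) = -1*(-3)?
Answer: 25 - 10*√7 ≈ -1.4575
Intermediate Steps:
C(s, T) = 1 (C(s, T) = (-1*(-3))/3 = (⅓)*3 = 1)
n(m) = √(-3 + m) (n(m) = √(m - 3) = √(-3 + m))
z(K, A) = 5*K
z(5, C(4, -3)) + n(10)*(-10) = 5*5 + √(-3 + 10)*(-10) = 25 + √7*(-10) = 25 - 10*√7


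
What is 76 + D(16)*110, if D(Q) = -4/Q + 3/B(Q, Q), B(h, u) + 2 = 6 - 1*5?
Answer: -563/2 ≈ -281.50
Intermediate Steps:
B(h, u) = -1 (B(h, u) = -2 + (6 - 1*5) = -2 + (6 - 5) = -2 + 1 = -1)
D(Q) = -3 - 4/Q (D(Q) = -4/Q + 3/(-1) = -4/Q + 3*(-1) = -4/Q - 3 = -3 - 4/Q)
76 + D(16)*110 = 76 + (-3 - 4/16)*110 = 76 + (-3 - 4*1/16)*110 = 76 + (-3 - ¼)*110 = 76 - 13/4*110 = 76 - 715/2 = -563/2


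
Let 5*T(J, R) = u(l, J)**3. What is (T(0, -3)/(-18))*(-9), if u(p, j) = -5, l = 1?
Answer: -25/2 ≈ -12.500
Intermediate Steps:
T(J, R) = -25 (T(J, R) = (1/5)*(-5)**3 = (1/5)*(-125) = -25)
(T(0, -3)/(-18))*(-9) = (-25/(-18))*(-9) = -1/18*(-25)*(-9) = (25/18)*(-9) = -25/2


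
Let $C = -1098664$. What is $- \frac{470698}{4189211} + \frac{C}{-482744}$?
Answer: $\frac{546913584849}{252789559373} \approx 2.1635$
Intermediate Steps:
$- \frac{470698}{4189211} + \frac{C}{-482744} = - \frac{470698}{4189211} - \frac{1098664}{-482744} = \left(-470698\right) \frac{1}{4189211} - - \frac{137333}{60343} = - \frac{470698}{4189211} + \frac{137333}{60343} = \frac{546913584849}{252789559373}$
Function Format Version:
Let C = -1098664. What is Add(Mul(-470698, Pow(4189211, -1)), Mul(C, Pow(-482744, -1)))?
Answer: Rational(546913584849, 252789559373) ≈ 2.1635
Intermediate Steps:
Add(Mul(-470698, Pow(4189211, -1)), Mul(C, Pow(-482744, -1))) = Add(Mul(-470698, Pow(4189211, -1)), Mul(-1098664, Pow(-482744, -1))) = Add(Mul(-470698, Rational(1, 4189211)), Mul(-1098664, Rational(-1, 482744))) = Add(Rational(-470698, 4189211), Rational(137333, 60343)) = Rational(546913584849, 252789559373)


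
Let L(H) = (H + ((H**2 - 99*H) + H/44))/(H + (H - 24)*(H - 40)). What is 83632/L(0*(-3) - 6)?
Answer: 842676032/4575 ≈ 1.8419e+5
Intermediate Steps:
L(H) = (H**2 - 4311*H/44)/(H + (-40 + H)*(-24 + H)) (L(H) = (H + ((H**2 - 99*H) + H*(1/44)))/(H + (-24 + H)*(-40 + H)) = (H + ((H**2 - 99*H) + H/44))/(H + (-40 + H)*(-24 + H)) = (H + (H**2 - 4355*H/44))/(H + (-40 + H)*(-24 + H)) = (H**2 - 4311*H/44)/(H + (-40 + H)*(-24 + H)))
83632/L(0*(-3) - 6) = 83632/(((0*(-3) - 6)*(-4311 + 44*(0*(-3) - 6))/(44*(960 + (0*(-3) - 6)**2 - 63*(0*(-3) - 6))))) = 83632/(((0 - 6)*(-4311 + 44*(0 - 6))/(44*(960 + (0 - 6)**2 - 63*(0 - 6))))) = 83632/(((1/44)*(-6)*(-4311 + 44*(-6))/(960 + (-6)**2 - 63*(-6)))) = 83632/(((1/44)*(-6)*(-4311 - 264)/(960 + 36 + 378))) = 83632/(((1/44)*(-6)*(-4575)/1374)) = 83632/(((1/44)*(-6)*(1/1374)*(-4575))) = 83632/(4575/10076) = 83632*(10076/4575) = 842676032/4575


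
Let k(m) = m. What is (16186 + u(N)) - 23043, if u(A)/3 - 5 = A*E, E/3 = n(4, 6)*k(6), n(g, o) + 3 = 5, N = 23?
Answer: -4358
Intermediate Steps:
n(g, o) = 2 (n(g, o) = -3 + 5 = 2)
E = 36 (E = 3*(2*6) = 3*12 = 36)
u(A) = 15 + 108*A (u(A) = 15 + 3*(A*36) = 15 + 3*(36*A) = 15 + 108*A)
(16186 + u(N)) - 23043 = (16186 + (15 + 108*23)) - 23043 = (16186 + (15 + 2484)) - 23043 = (16186 + 2499) - 23043 = 18685 - 23043 = -4358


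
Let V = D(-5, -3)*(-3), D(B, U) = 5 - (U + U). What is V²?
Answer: 1089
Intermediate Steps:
D(B, U) = 5 - 2*U
V = -33 (V = (5 - 2*(-3))*(-3) = (5 + 6)*(-3) = 11*(-3) = -33)
V² = (-33)² = 1089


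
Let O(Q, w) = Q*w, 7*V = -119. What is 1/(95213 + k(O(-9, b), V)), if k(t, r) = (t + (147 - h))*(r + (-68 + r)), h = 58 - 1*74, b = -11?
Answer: 1/68489 ≈ 1.4601e-5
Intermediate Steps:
V = -17 (V = (⅐)*(-119) = -17)
h = -16 (h = 58 - 74 = -16)
k(t, r) = (-68 + 2*r)*(163 + t) (k(t, r) = (t + (147 - 1*(-16)))*(r + (-68 + r)) = (t + (147 + 16))*(-68 + 2*r) = (t + 163)*(-68 + 2*r) = (163 + t)*(-68 + 2*r) = (-68 + 2*r)*(163 + t))
1/(95213 + k(O(-9, b), V)) = 1/(95213 + (-11084 - (-612)*(-11) + 326*(-17) + 2*(-17)*(-9*(-11)))) = 1/(95213 + (-11084 - 68*99 - 5542 + 2*(-17)*99)) = 1/(95213 + (-11084 - 6732 - 5542 - 3366)) = 1/(95213 - 26724) = 1/68489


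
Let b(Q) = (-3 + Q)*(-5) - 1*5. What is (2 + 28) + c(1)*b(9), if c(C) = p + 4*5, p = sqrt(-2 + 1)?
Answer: -670 - 35*I ≈ -670.0 - 35.0*I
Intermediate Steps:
p = I (p = sqrt(-1) = I ≈ 1.0*I)
c(C) = 20 + I (c(C) = I + 4*5 = I + 20 = 20 + I)
b(Q) = 10 - 5*Q (b(Q) = (15 - 5*Q) - 5 = 10 - 5*Q)
(2 + 28) + c(1)*b(9) = (2 + 28) + (20 + I)*(10 - 5*9) = 30 + (20 + I)*(10 - 45) = 30 + (20 + I)*(-35) = 30 + (-700 - 35*I) = -670 - 35*I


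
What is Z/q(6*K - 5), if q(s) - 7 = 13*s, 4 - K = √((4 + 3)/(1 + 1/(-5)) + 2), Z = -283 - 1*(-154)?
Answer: 32766/887 + 5031*√43/887 ≈ 74.134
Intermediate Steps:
Z = -129 (Z = -283 + 154 = -129)
K = 4 - √43/2 (K = 4 - √((4 + 3)/(1 + 1/(-5)) + 2) = 4 - √(7/(1 - ⅕) + 2) = 4 - √(7/(⅘) + 2) = 4 - √(7*(5/4) + 2) = 4 - √(35/4 + 2) = 4 - √(43/4) = 4 - √43/2 ≈ 0.72128)
q(s) = 7 + 13*s
Z/q(6*K - 5) = -129/(7 + 13*(6*(4 - √43/2) - 5)) = -129/(7 + 13*((24 - 3*√43) - 5)) = -129/(7 + 13*(19 - 3*√43)) = -129/(7 + (247 - 39*√43)) = -129/(254 - 39*√43)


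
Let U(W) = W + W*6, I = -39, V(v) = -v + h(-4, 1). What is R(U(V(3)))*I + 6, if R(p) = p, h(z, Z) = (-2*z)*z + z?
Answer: 10653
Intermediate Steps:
h(z, Z) = z - 2*z**2 (h(z, Z) = -2*z**2 + z = z - 2*z**2)
V(v) = -36 - v (V(v) = -v - 4*(1 - 2*(-4)) = -v - 4*(1 + 8) = -v - 4*9 = -v - 36 = -36 - v)
U(W) = 7*W (U(W) = W + 6*W = 7*W)
R(U(V(3)))*I + 6 = (7*(-36 - 1*3))*(-39) + 6 = (7*(-36 - 3))*(-39) + 6 = (7*(-39))*(-39) + 6 = -273*(-39) + 6 = 10647 + 6 = 10653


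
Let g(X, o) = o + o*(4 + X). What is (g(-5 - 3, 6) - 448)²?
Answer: 217156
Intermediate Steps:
(g(-5 - 3, 6) - 448)² = (6*(5 + (-5 - 3)) - 448)² = (6*(5 - 8) - 448)² = (6*(-3) - 448)² = (-18 - 448)² = (-466)² = 217156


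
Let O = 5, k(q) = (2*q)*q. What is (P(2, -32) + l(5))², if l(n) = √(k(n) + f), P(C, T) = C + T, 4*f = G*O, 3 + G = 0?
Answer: (60 - √185)²/4 ≈ 538.21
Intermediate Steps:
G = -3 (G = -3 + 0 = -3)
k(q) = 2*q²
f = -15/4 (f = (-3*5)/4 = (¼)*(-15) = -15/4 ≈ -3.7500)
l(n) = √(-15/4 + 2*n²) (l(n) = √(2*n² - 15/4) = √(-15/4 + 2*n²))
(P(2, -32) + l(5))² = ((2 - 32) + √(-15 + 8*5²)/2)² = (-30 + √(-15 + 8*25)/2)² = (-30 + √(-15 + 200)/2)² = (-30 + √185/2)²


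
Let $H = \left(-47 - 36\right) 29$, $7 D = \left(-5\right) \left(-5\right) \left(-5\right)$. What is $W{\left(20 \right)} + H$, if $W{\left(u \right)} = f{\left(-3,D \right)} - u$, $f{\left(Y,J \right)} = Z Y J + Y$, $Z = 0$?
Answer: $-2430$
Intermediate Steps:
$D = - \frac{125}{7}$ ($D = \frac{\left(-5\right) \left(-5\right) \left(-5\right)}{7} = \frac{25 \left(-5\right)}{7} = \frac{1}{7} \left(-125\right) = - \frac{125}{7} \approx -17.857$)
$f{\left(Y,J \right)} = Y$ ($f{\left(Y,J \right)} = 0 Y J + Y = 0 J + Y = 0 + Y = Y$)
$H = -2407$ ($H = \left(-83\right) 29 = -2407$)
$W{\left(u \right)} = -3 - u$
$W{\left(20 \right)} + H = \left(-3 - 20\right) - 2407 = -23 - 2407 = -2430$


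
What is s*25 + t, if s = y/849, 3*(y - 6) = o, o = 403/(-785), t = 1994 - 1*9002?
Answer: -2802283397/399879 ≈ -7007.8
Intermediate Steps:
t = -7008 (t = 1994 - 9002 = -7008)
o = -403/785 (o = 403*(-1/785) = -403/785 ≈ -0.51338)
y = 13727/2355 (y = 6 + (⅓)*(-403/785) = 6 - 403/2355 = 13727/2355 ≈ 5.8289)
s = 13727/1999395 (s = (13727/2355)/849 = (13727/2355)*(1/849) = 13727/1999395 ≈ 0.0068656)
s*25 + t = (13727/1999395)*25 - 7008 = 68635/399879 - 7008 = -2802283397/399879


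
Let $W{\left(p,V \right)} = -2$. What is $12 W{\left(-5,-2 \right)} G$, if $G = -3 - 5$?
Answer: $192$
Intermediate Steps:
$G = -8$
$12 W{\left(-5,-2 \right)} G = 12 \left(-2\right) \left(-8\right) = \left(-24\right) \left(-8\right) = 192$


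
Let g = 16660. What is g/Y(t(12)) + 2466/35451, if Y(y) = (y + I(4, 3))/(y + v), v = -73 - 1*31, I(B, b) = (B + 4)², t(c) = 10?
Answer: -3084305642/145743 ≈ -21163.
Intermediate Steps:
I(B, b) = (4 + B)²
v = -104 (v = -73 - 31 = -104)
Y(y) = (64 + y)/(-104 + y) (Y(y) = (y + (4 + 4)²)/(y - 104) = (y + 8²)/(-104 + y) = (y + 64)/(-104 + y) = (64 + y)/(-104 + y))
g/Y(t(12)) + 2466/35451 = 16660/(((64 + 10)/(-104 + 10))) + 2466/35451 = 16660/((74/(-94))) + 2466*(1/35451) = 16660/((-1/94*74)) + 274/3939 = 16660/(-37/47) + 274/3939 = 16660*(-47/37) + 274/3939 = -783020/37 + 274/3939 = -3084305642/145743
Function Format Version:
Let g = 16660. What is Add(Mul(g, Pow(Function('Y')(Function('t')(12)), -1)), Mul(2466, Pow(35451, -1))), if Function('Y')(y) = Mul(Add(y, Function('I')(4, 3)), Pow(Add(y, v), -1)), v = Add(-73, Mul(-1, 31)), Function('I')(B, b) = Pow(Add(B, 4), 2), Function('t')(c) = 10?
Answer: Rational(-3084305642, 145743) ≈ -21163.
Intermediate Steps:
Function('I')(B, b) = Pow(Add(4, B), 2)
v = -104 (v = Add(-73, -31) = -104)
Function('Y')(y) = Mul(Pow(Add(-104, y), -1), Add(64, y)) (Function('Y')(y) = Mul(Add(y, Pow(Add(4, 4), 2)), Pow(Add(y, -104), -1)) = Mul(Add(y, Pow(8, 2)), Pow(Add(-104, y), -1)) = Mul(Add(y, 64), Pow(Add(-104, y), -1)) = Mul(Add(64, y), Pow(Add(-104, y), -1)) = Mul(Pow(Add(-104, y), -1), Add(64, y)))
Add(Mul(g, Pow(Function('Y')(Function('t')(12)), -1)), Mul(2466, Pow(35451, -1))) = Add(Mul(16660, Pow(Mul(Pow(Add(-104, 10), -1), Add(64, 10)), -1)), Mul(2466, Pow(35451, -1))) = Add(Mul(16660, Pow(Mul(Pow(-94, -1), 74), -1)), Mul(2466, Rational(1, 35451))) = Add(Mul(16660, Pow(Mul(Rational(-1, 94), 74), -1)), Rational(274, 3939)) = Add(Mul(16660, Pow(Rational(-37, 47), -1)), Rational(274, 3939)) = Add(Mul(16660, Rational(-47, 37)), Rational(274, 3939)) = Add(Rational(-783020, 37), Rational(274, 3939)) = Rational(-3084305642, 145743)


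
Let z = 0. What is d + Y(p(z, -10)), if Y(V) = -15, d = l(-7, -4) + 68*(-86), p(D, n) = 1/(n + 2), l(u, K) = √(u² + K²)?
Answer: -5863 + √65 ≈ -5854.9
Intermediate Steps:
l(u, K) = √(K² + u²)
p(D, n) = 1/(2 + n)
d = -5848 + √65 (d = √((-4)² + (-7)²) + 68*(-86) = √(16 + 49) - 5848 = √65 - 5848 = -5848 + √65 ≈ -5839.9)
d + Y(p(z, -10)) = (-5848 + √65) - 15 = -5863 + √65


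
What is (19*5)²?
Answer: 9025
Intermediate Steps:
(19*5)² = 95² = 9025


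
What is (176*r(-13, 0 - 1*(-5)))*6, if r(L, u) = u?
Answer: 5280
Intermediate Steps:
(176*r(-13, 0 - 1*(-5)))*6 = (176*(0 - 1*(-5)))*6 = (176*(0 + 5))*6 = (176*5)*6 = 880*6 = 5280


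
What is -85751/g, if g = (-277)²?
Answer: -85751/76729 ≈ -1.1176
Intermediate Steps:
g = 76729
-85751/g = -85751/76729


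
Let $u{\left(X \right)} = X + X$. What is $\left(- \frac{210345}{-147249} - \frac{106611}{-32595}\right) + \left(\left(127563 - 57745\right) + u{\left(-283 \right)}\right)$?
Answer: $\frac{36933683189386}{533286795} \approx 69257.0$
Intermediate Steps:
$u{\left(X \right)} = 2 X$
$\left(- \frac{210345}{-147249} - \frac{106611}{-32595}\right) + \left(\left(127563 - 57745\right) + u{\left(-283 \right)}\right) = \left(- \frac{210345}{-147249} - \frac{106611}{-32595}\right) + \left(\left(127563 - 57745\right) + 2 \left(-283\right)\right) = \left(\left(-210345\right) \left(- \frac{1}{147249}\right) - - \frac{35537}{10865}\right) + \left(69818 - 566\right) = \left(\frac{70115}{49083} + \frac{35537}{10865}\right) + 69252 = \frac{2506062046}{533286795} + 69252 = \frac{36933683189386}{533286795}$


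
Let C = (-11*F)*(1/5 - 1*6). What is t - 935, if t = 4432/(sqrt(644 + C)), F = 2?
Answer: -935 + 2216*sqrt(19290)/1929 ≈ -775.45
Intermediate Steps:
C = 638/5 (C = (-11*2)*(1/5 - 1*6) = -22*(1/5 - 6) = -22*(-29/5) = 638/5 ≈ 127.60)
t = 2216*sqrt(19290)/1929 (t = 4432/(sqrt(644 + 638/5)) = 4432/(sqrt(3858/5)) = 4432/((sqrt(19290)/5)) = 4432*(sqrt(19290)/3858) = 2216*sqrt(19290)/1929 ≈ 159.55)
t - 935 = 2216*sqrt(19290)/1929 - 935 = -935 + 2216*sqrt(19290)/1929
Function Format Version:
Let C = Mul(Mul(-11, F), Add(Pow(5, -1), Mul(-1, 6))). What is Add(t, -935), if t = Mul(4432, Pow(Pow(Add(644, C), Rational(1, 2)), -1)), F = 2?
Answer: Add(-935, Mul(Rational(2216, 1929), Pow(19290, Rational(1, 2)))) ≈ -775.45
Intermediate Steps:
C = Rational(638, 5) (C = Mul(Mul(-11, 2), Add(Pow(5, -1), Mul(-1, 6))) = Mul(-22, Add(Rational(1, 5), -6)) = Mul(-22, Rational(-29, 5)) = Rational(638, 5) ≈ 127.60)
t = Mul(Rational(2216, 1929), Pow(19290, Rational(1, 2))) (t = Mul(4432, Pow(Pow(Add(644, Rational(638, 5)), Rational(1, 2)), -1)) = Mul(4432, Pow(Pow(Rational(3858, 5), Rational(1, 2)), -1)) = Mul(4432, Pow(Mul(Rational(1, 5), Pow(19290, Rational(1, 2))), -1)) = Mul(4432, Mul(Rational(1, 3858), Pow(19290, Rational(1, 2)))) = Mul(Rational(2216, 1929), Pow(19290, Rational(1, 2))) ≈ 159.55)
Add(t, -935) = Add(Mul(Rational(2216, 1929), Pow(19290, Rational(1, 2))), -935) = Add(-935, Mul(Rational(2216, 1929), Pow(19290, Rational(1, 2))))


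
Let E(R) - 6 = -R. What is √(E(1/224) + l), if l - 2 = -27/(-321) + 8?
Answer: √577324706/5992 ≈ 4.0099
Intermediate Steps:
l = 1079/107 (l = 2 + (-27/(-321) + 8) = 2 + (-1/321*(-27) + 8) = 2 + (9/107 + 8) = 2 + 865/107 = 1079/107 ≈ 10.084)
E(R) = 6 - R
√(E(1/224) + l) = √((6 - 1/224) + 1079/107) = √(1343/224 + 1079/107) = √(385397/23968) = √577324706/5992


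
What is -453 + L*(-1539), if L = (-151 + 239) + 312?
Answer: -616053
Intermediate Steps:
L = 400 (L = 88 + 312 = 400)
-453 + L*(-1539) = -453 + 400*(-1539) = -453 - 615600 = -616053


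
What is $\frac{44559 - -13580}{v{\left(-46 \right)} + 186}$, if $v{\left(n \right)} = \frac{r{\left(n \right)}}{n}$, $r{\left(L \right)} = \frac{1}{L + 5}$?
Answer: $\frac{109650154}{350797} \approx 312.57$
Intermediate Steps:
$r{\left(L \right)} = \frac{1}{5 + L}$
$v{\left(n \right)} = \frac{1}{n \left(5 + n\right)}$ ($v{\left(n \right)} = \frac{1}{\left(5 + n\right) n} = \frac{1}{n \left(5 + n\right)}$)
$\frac{44559 - -13580}{v{\left(-46 \right)} + 186} = \frac{44559 - -13580}{\frac{1}{\left(-46\right) \left(5 - 46\right)} + 186} = \frac{44559 + 13580}{- \frac{1}{46 \left(-41\right)} + 186} = \frac{58139}{\left(- \frac{1}{46}\right) \left(- \frac{1}{41}\right) + 186} = \frac{58139}{\frac{1}{1886} + 186} = \frac{58139}{\frac{350797}{1886}} = 58139 \cdot \frac{1886}{350797} = \frac{109650154}{350797}$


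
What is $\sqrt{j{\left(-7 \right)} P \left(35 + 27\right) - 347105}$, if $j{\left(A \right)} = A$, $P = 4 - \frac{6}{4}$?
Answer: $i \sqrt{348190} \approx 590.08 i$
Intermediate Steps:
$P = \frac{5}{2}$ ($P = 4 - 6 \cdot \frac{1}{4} = 4 - \frac{3}{2} = \frac{5}{2} \approx 2.5$)
$\sqrt{j{\left(-7 \right)} P \left(35 + 27\right) - 347105} = \sqrt{\left(-7\right) \frac{5}{2} \left(35 + 27\right) - 347105} = \sqrt{\left(- \frac{35}{2}\right) 62 - 347105} = \sqrt{-1085 - 347105} = \sqrt{-348190} = i \sqrt{348190}$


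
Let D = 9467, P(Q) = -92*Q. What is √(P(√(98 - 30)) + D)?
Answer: √(9467 - 184*√17) ≈ 93.318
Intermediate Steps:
√(P(√(98 - 30)) + D) = √(-92*√(98 - 30) + 9467) = √(-184*√17 + 9467) = √(9467 - 184*√17)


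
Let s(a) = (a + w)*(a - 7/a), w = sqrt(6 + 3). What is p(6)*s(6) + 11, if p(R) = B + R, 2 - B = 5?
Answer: 283/2 ≈ 141.50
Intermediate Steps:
B = -3 (B = 2 - 1*5 = 2 - 5 = -3)
w = 3 (w = sqrt(9) = 3)
p(R) = -3 + R
s(a) = (3 + a)*(a - 7/a) (s(a) = (a + 3)*(a - 7/a) = (3 + a)*(a - 7/a))
p(6)*s(6) + 11 = (-3 + 6)*(-7 + 6**2 - 21/6 + 3*6) + 11 = 3*(-7 + 36 - 21*1/6 + 18) + 11 = 3*(-7 + 36 - 7/2 + 18) + 11 = 3*(87/2) + 11 = 261/2 + 11 = 283/2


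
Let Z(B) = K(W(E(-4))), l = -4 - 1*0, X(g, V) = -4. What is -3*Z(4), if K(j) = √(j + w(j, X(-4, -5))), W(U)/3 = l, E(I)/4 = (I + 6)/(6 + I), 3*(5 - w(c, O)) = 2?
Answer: -I*√69 ≈ -8.3066*I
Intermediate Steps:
w(c, O) = 13/3 (w(c, O) = 5 - ⅓*2 = 5 - ⅔ = 13/3)
l = -4 (l = -4 + 0 = -4)
E(I) = 4 (E(I) = 4*((I + 6)/(6 + I)) = 4*((6 + I)/(6 + I)) = 4*1 = 4)
W(U) = -12 (W(U) = 3*(-4) = -12)
K(j) = √(13/3 + j) (K(j) = √(j + 13/3) = √(13/3 + j))
Z(B) = I*√69/3 (Z(B) = √(39 + 9*(-12))/3 = √(39 - 108)/3 = √(-69)/3 = (I*√69)/3 = I*√69/3)
-3*Z(4) = -I*√69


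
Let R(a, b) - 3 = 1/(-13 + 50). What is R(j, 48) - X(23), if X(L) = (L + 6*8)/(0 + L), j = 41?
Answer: -51/851 ≈ -0.059929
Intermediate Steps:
X(L) = (48 + L)/L (X(L) = (L + 48)/L = (48 + L)/L)
R(a, b) = 112/37 (R(a, b) = 3 + 1/(-13 + 50) = 3 + 1/37 = 112/37)
R(j, 48) - X(23) = 112/37 - (48 + 23)/23 = 112/37 - 71/23 = -51/851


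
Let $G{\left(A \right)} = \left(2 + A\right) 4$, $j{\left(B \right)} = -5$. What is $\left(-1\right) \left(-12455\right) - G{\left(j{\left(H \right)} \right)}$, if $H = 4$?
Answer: $12467$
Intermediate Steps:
$G{\left(A \right)} = 8 + 4 A$
$\left(-1\right) \left(-12455\right) - G{\left(j{\left(H \right)} \right)} = \left(-1\right) \left(-12455\right) - \left(8 + 4 \left(-5\right)\right) = 12455 - \left(8 - 20\right) = 12455 - -12 = 12455 + 12 = 12467$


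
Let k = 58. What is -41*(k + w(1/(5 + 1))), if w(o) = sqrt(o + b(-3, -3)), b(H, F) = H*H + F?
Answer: -2378 - 41*sqrt(222)/6 ≈ -2479.8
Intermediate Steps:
b(H, F) = F + H**2 (b(H, F) = H**2 + F = F + H**2)
w(o) = sqrt(6 + o) (w(o) = sqrt(o + (-3 + (-3)**2)) = sqrt(o + (-3 + 9)) = sqrt(o + 6) = sqrt(6 + o))
-41*(k + w(1/(5 + 1))) = -41*(58 + sqrt(6 + 1/(5 + 1))) = -41*(58 + sqrt(6 + 1/6)) = -41*(58 + sqrt(37/6)) = -41*(58 + sqrt(222)/6) = -2378 - 41*sqrt(222)/6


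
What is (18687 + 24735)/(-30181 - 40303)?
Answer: -21711/35242 ≈ -0.61605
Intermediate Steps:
(18687 + 24735)/(-30181 - 40303) = 43422/(-70484) = 43422*(-1/70484) = -21711/35242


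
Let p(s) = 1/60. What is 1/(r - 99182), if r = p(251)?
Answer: -60/5950919 ≈ -1.0082e-5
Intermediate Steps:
p(s) = 1/60
r = 1/60 ≈ 0.016667
1/(r - 99182) = 1/(1/60 - 99182) = 1/(-5950919/60) = -60/5950919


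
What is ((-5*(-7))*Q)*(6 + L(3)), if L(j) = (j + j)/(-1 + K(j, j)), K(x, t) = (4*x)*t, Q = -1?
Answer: -216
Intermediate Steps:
K(x, t) = 4*t*x
L(j) = 2*j/(-1 + 4*j**2) (L(j) = (j + j)/(-1 + 4*j*j) = (2*j)/(-1 + 4*j**2) = 2*j/(-1 + 4*j**2))
((-5*(-7))*Q)*(6 + L(3)) = (-5*(-7)*(-1))*(6 + 2*3/(-1 + 4*3**2)) = (35*(-1))*(6 + 2*3/(-1 + 4*9)) = -35*(6 + 2*3/(-1 + 36)) = -35*(6 + 2*3/35) = -35*(6 + 2*3*(1/35)) = -35*(6 + 6/35) = -35*216/35 = -216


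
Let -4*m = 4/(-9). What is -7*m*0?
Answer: 0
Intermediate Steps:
m = ⅑ (m = -1/(-9) = -(-1)/9 = -¼*(-4/9) = ⅑ ≈ 0.11111)
-7*m*0 = -7*⅑*0 = -7/9*0 = 0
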